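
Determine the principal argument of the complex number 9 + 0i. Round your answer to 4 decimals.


Step 1: z = 9 + 0i
Step 2: arg(z) = atan2(0, 9)
Step 3: arg(z) = 0.0

0.0


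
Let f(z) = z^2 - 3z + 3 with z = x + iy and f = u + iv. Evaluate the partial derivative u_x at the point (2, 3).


Step 1: f(z) = (x+iy)^2 - 3(x+iy) + 3
Step 2: u = (x^2 - y^2) - 3x + 3
Step 3: u_x = 2x - 3
Step 4: At (2, 3): u_x = 4 - 3 = 1

1


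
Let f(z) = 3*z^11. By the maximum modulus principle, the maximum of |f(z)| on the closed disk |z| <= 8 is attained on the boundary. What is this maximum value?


Step 1: On |z| = 8, |f(z)| = 3 * |z|^11 = 3 * 8^11
Step 2: By maximum modulus principle, maximum is on boundary.
Step 3: Maximum = 3 * 8589934592 = 25769803776

25769803776


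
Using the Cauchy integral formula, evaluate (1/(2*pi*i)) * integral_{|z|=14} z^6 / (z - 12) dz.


Step 1: f(z) = z^6, a = 12 is inside |z| = 14
Step 2: By Cauchy integral formula: (1/(2pi*i)) * integral = f(a)
Step 3: f(12) = 12^6 = 2985984

2985984


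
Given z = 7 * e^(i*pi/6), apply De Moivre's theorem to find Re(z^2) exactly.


Step 1: By De Moivre's theorem, z^2 = 7^2 * e^(i*2*pi/6) = 49 * (cos(pi/3) + i*sin(pi/3))
Step 2: |z|^2 = 7^2 = 49
Step 3: The angle pi/3 already lies in [0, 2*pi)
Step 4: cos(pi/3) = 1/2
Step 5: Re(z^2) = 49 * 1/2 = 49/2

49/2


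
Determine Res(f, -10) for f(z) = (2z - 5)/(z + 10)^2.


Step 1: Pole of order 2 at z = -10
Step 2: Res = lim d/dz [(z + 10)^2 * f(z)] as z -> -10
Step 3: (z + 10)^2 * f(z) = 2z - 5
Step 4: d/dz[2z - 5] = 2

2


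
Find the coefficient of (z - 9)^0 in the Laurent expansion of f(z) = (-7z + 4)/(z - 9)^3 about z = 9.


Step 1: Write the numerator in powers of (z - 9): -7z + 4 = -7(z - 9) + (-7*9 + 4) = -7(z - 9) - 59
Step 2: Divide by (z - 9)^3: f(z) = -59(z - 9)^(-3) - 7(z - 9)^(-2)
Step 3: This finite sum is the Laurent series of f about z = 9.
Step 4: Only the powers -3 and -2 appear, so the coefficient of (z - 9)^0 = 0

0


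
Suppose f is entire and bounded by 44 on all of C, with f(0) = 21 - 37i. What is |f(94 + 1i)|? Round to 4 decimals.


Step 1: By Liouville's theorem, a bounded entire function is constant.
Step 2: f(z) = f(0) = 21 - 37i for all z.
Step 3: |f(w)| = |21 - 37i| = sqrt(441 + 1369)
Step 4: = 42.5441

42.5441


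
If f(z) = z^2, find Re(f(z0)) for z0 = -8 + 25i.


Step 1: z0 = -8 + 25i
Step 2: z0^2 = (-8)^2 - 25^2 - 400i
Step 3: real part = 64 - 625 = -561

-561


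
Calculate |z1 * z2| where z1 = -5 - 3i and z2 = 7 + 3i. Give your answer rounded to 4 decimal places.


Step 1: |z1| = sqrt((-5)^2 + (-3)^2) = sqrt(34)
Step 2: |z2| = sqrt(7^2 + 3^2) = sqrt(58)
Step 3: |z1*z2| = |z1|*|z2| = sqrt(34) * sqrt(58) = sqrt(34 * 58) = sqrt(1972)
Step 4: = 44.4072

44.4072


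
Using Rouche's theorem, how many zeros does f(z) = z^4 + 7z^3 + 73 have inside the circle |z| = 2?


Step 1: On |z| = 2 the three terms have sizes |z^4| = 2^4 = 16, |7z^3| = 7*2^3 = 56, |73| = 73
Step 2: The dominant term is g(z) = 73; let h(z) = z^4 + 7z^3 so f = g + h
Step 3: On |z| = 2: |g| = 73 and |h| <= 16 + 56 = 72
Step 4: Since 73 > 72, |h| < |g| on |z| = 2, so by Rouche f has the same number of zeros as g inside |z| < 2
Step 5: g(z) = 73 is a nonzero constant with no zeros inside |z| < 2. Answer = 0

0


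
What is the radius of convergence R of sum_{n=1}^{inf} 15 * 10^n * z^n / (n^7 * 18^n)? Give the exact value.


Step 1: General term a_n = 15 * 10^n / (n^7 * 18^n)
Step 2: By the root test, |a_n|^(1/n) = 15^(1/n) * 10 / (n^(7/n) * 18) -> 10/18 as n -> infinity (since 15^(1/n) -> 1 and n^(7/n) -> 1)
Step 3: R = 1/lim|a_n|^(1/n) = 18/10 = 9/5

9/5


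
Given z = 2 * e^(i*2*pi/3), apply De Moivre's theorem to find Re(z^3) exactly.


Step 1: By De Moivre's theorem, z^3 = 2^3 * e^(i*3*2*pi/3) = 8 * (cos(2*pi) + i*sin(2*pi))
Step 2: |z|^3 = 2^3 = 8
Step 3: Reduce the angle mod 2*pi: 2*pi - 2*pi = 0
Step 4: cos(0) = 1
Step 5: Re(z^3) = 8 * 1 = 8

8


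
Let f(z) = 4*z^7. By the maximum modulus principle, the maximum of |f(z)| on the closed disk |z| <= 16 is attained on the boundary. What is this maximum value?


Step 1: On |z| = 16, |f(z)| = 4 * |z|^7 = 4 * 16^7
Step 2: By maximum modulus principle, maximum is on boundary.
Step 3: Maximum = 4 * 268435456 = 1073741824

1073741824


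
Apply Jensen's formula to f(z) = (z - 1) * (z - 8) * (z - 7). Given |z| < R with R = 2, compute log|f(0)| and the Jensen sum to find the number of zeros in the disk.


Jensen's formula: (1/2pi)*integral log|f(Re^it)|dt = log|f(0)| + sum_{|a_k|<R} log(R/|a_k|)
Step 1: f(0) = (-1) * (-8) * (-7) = -56
Step 2: log|f(0)| = log|1| + log|8| + log|7| = 4.0254
Step 3: Zeros inside |z| < 2: 1
Step 4: Jensen sum = log(2/1) = 0.6931
Step 5: n(R) = number of terms in the Jensen sum = count of zeros inside |z| < 2 = 1

1


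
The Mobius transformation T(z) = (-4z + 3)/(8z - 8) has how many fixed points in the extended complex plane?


Step 1: Fixed points satisfy T(z) = z
Step 2: 8z^2 - 4z - 3 = 0
Step 3: Discriminant = (-4)^2 - 4*8*(-3) = 112
Step 4: Number of fixed points = 2

2


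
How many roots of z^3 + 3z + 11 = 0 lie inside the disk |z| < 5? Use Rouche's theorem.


Step 1: On |z| = 5 the three terms have sizes |z^3| = 5^3 = 125, |3z| = 3*5 = 15, |11| = 11
Step 2: The dominant term is g(z) = z^3; let h(z) = 3z + 11 so f = g + h
Step 3: On |z| = 5: |g| = 125 and |h| <= 15 + 11 = 26
Step 4: Since 125 > 26, |h| < |g| on |z| = 5, so by Rouche f has the same number of zeros as g inside |z| < 5
Step 5: g(z) = z^3 has 3 zeros (all at the origin) inside |z| < 5. Answer = 3

3


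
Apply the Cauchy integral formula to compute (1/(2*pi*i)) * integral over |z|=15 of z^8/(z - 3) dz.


Step 1: f(z) = z^8, a = 3 is inside |z| = 15
Step 2: By Cauchy integral formula: (1/(2pi*i)) * integral = f(a)
Step 3: f(3) = 3^8 = 6561

6561


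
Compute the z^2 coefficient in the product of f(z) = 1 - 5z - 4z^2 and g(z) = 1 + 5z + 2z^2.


Step 1: z^2 term in f*g comes from: (1)*(2z^2) + (-5z)*(5z) + (-4z^2)*(1)
Step 2: = 2 - 25 - 4
Step 3: = -27

-27


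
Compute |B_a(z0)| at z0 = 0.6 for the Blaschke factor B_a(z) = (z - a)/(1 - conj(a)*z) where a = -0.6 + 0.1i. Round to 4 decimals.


Step 1: Numerator z0 - a = 0.6 - (-0.6 + 0.1i) = 1.2 - 0.1i
Step 2: Denominator 1 - conj(a)*z0 = 1 - (-0.6 - 0.1i)*0.6 = 1.36 + 0.06i
Step 3: |z0 - a|^2 = 1.2^2 + (-0.1)^2 = 1.45; |1 - conj(a)*z0|^2 = 1.36^2 + 0.06^2 = 1.8532
Step 4: |B_a(0.6)| = sqrt(1.45 / 1.8532) = sqrt(0.78243)
Step 5: = 0.8846

0.8846


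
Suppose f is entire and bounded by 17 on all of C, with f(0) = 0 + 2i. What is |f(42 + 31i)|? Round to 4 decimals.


Step 1: By Liouville's theorem, a bounded entire function is constant.
Step 2: f(z) = f(0) = 0 + 2i for all z.
Step 3: |f(w)| = |0 + 2i| = sqrt(0 + 4)
Step 4: = 2.0

2.0


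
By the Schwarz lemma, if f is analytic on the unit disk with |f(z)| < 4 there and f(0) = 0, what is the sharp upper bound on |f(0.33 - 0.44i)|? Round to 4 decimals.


Step 1: g = f/4 maps D -> D with g(0) = 0, so by the Schwarz lemma |g(z)| <= |z|, i.e. |f(z)| <= 4|z|; this is sharp (f(z) = 4z).
Step 2: |z0|^2 = 0.33^2 + (-0.44)^2 = 0.3025
Step 3: |z0| = sqrt(0.3025) = 0.55
Step 4: Best bound = 4 * |z0| = 4 * 0.55 = 2.2

2.2


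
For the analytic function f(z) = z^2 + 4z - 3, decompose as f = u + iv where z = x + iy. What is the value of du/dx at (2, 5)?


Step 1: f(z) = (x+iy)^2 + 4(x+iy) - 3
Step 2: u = (x^2 - y^2) + 4x - 3
Step 3: u_x = 2x + 4
Step 4: At (2, 5): u_x = 4 + 4 = 8

8


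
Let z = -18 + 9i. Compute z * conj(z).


Step 1: conj(z) = -18 - 9i
Step 2: z * conj(z) = (-18)^2 + 9^2
Step 3: = 324 + 81 = 405

405


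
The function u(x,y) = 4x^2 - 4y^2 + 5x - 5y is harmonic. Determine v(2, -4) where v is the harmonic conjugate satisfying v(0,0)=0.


Step 1: v_x = -u_y = 8y + 5
Step 2: v_y = u_x = 8x + 5
Step 3: v = 8xy + 5x + 5y + C
Step 4: v(0,0) = 0 => C = 0
Step 5: v(2, -4) = -74

-74


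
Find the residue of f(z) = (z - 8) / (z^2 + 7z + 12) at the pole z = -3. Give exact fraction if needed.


Step 1: Q(z) = z^2 + 7z + 12 = (z + 3)(z + 4)
Step 2: Q'(z) = 2z + 7
Step 3: Q'(-3) = 1, P(-3) = -11
Step 4: Res = P(-3)/Q'(-3) = -11/1 = -11

-11


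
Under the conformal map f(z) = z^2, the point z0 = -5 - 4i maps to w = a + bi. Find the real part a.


Step 1: z0 = -5 - 4i
Step 2: z0^2 = (-5)^2 - (-4)^2 + 40i
Step 3: real part = 25 - 16 = 9

9


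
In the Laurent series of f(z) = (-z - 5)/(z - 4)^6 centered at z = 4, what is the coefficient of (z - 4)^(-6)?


Step 1: Write the numerator in powers of (z - 4): -z - 5 = -(z - 4) + (-1*4 - 5) = -(z - 4) - 9
Step 2: Divide by (z - 4)^6: f(z) = -9(z - 4)^(-6) - (z - 4)^(-5)
Step 3: This finite sum is the Laurent series of f about z = 4.
Step 4: Coefficient of (z - 4)^(-6) = -1*4 - 5 = -9

-9


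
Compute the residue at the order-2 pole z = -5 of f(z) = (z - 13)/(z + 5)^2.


Step 1: Pole of order 2 at z = -5
Step 2: Res = lim d/dz [(z + 5)^2 * f(z)] as z -> -5
Step 3: (z + 5)^2 * f(z) = z - 13
Step 4: d/dz[z - 13] = 1

1


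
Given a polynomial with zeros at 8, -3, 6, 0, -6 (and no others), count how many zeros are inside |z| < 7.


Step 1: Check each root:
  z = 8: |8| = 8 >= 7
  z = -3: |-3| = 3 < 7
  z = 6: |6| = 6 < 7
  z = 0: |0| = 0 < 7
  z = -6: |-6| = 6 < 7
Step 2: Count = 4

4


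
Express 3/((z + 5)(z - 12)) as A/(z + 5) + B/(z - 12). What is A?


Step 1: Multiply both sides by (z + 5) and set z = -5
Step 2: A = 3 / (-5 - 12)
Step 3: A = 3 / (-17)
Step 4: A = -3/17

-3/17


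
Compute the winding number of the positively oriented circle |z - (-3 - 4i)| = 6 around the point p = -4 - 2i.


Step 1: Center c = (-3, -4), radius = 6
Step 2: |p - c|^2 = (-1)^2 + 2^2 = 5
Step 3: r^2 = 36
Step 4: |p-c| < r so winding number = 1

1


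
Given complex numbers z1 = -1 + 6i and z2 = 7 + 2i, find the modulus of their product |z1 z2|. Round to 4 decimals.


Step 1: |z1| = sqrt((-1)^2 + 6^2) = sqrt(37)
Step 2: |z2| = sqrt(7^2 + 2^2) = sqrt(53)
Step 3: |z1*z2| = |z1|*|z2| = sqrt(37) * sqrt(53) = sqrt(37 * 53) = sqrt(1961)
Step 4: = 44.2832

44.2832


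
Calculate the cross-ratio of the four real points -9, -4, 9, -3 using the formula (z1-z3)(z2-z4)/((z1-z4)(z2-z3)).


Step 1: (z1-z3)(z2-z4) = (-18) * (-1) = 18
Step 2: (z1-z4)(z2-z3) = (-6) * (-13) = 78
Step 3: Cross-ratio = 18/78 = 3/13

3/13


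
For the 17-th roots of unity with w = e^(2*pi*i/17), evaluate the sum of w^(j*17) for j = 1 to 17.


Step 1: The sum sum_{j=1}^{n} w^(k*j) equals n if n | k, else 0.
Step 2: Here n = 17, k = 17
Step 3: Does n divide k? 17 | 17 -> True
Step 4: Sum = 17

17


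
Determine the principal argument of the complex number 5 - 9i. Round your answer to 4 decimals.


Step 1: z = 5 - 9i
Step 2: arg(z) = atan2(-9, 5)
Step 3: arg(z) = -1.0637

-1.0637


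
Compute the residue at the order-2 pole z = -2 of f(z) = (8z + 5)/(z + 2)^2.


Step 1: Pole of order 2 at z = -2
Step 2: Res = lim d/dz [(z + 2)^2 * f(z)] as z -> -2
Step 3: (z + 2)^2 * f(z) = 8z + 5
Step 4: d/dz[8z + 5] = 8

8


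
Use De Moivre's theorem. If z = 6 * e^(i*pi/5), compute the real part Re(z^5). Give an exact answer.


Step 1: By De Moivre's theorem, z^5 = 6^5 * e^(i*5*pi/5) = 7776 * (cos(pi) + i*sin(pi))
Step 2: |z|^5 = 6^5 = 7776
Step 3: The angle pi already lies in [0, 2*pi)
Step 4: cos(pi) = -1
Step 5: Re(z^5) = 7776 * (-1) = -7776

-7776


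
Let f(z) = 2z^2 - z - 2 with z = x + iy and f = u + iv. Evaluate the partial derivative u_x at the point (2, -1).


Step 1: f(z) = 2(x+iy)^2 - (x+iy) - 2
Step 2: u = 2(x^2 - y^2) - x - 2
Step 3: u_x = 4x - 1
Step 4: At (2, -1): u_x = 8 - 1 = 7

7


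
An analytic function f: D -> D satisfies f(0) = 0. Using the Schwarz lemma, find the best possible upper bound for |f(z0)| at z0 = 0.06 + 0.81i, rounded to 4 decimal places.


Step 1: Schwarz lemma: if f: D -> D is analytic with f(0) = 0, then |f(z)| <= |z| for all z in D, and this is sharp (f(z) = z).
Step 2: |z0|^2 = 0.06^2 + 0.81^2 = 0.6597
Step 3: |z0| = sqrt(0.6597) = 0.812219
Step 4: Best bound = |z0| = 0.8122

0.8122


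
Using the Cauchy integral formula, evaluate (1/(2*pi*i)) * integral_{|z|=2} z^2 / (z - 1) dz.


Step 1: f(z) = z^2, a = 1 is inside |z| = 2
Step 2: By Cauchy integral formula: (1/(2pi*i)) * integral = f(a)
Step 3: f(1) = 1^2 = 1

1


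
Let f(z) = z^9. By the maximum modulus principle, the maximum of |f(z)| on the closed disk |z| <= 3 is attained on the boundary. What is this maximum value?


Step 1: On |z| = 3, |f(z)| = |z|^9 = 3^9
Step 2: By maximum modulus principle, maximum is on boundary.
Step 3: Maximum = 19683 = 19683

19683


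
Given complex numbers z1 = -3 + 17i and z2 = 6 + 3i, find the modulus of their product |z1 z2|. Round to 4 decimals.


Step 1: |z1| = sqrt((-3)^2 + 17^2) = sqrt(298)
Step 2: |z2| = sqrt(6^2 + 3^2) = sqrt(45)
Step 3: |z1*z2| = |z1|*|z2| = sqrt(298) * sqrt(45) = sqrt(298 * 45) = sqrt(13410)
Step 4: = 115.8016

115.8016


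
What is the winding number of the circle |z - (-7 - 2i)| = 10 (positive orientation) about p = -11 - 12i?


Step 1: Center c = (-7, -2), radius = 10
Step 2: |p - c|^2 = (-4)^2 + (-10)^2 = 116
Step 3: r^2 = 100
Step 4: |p-c| > r so winding number = 0

0


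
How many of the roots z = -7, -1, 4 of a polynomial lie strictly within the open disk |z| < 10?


Step 1: Check each root:
  z = -7: |-7| = 7 < 10
  z = -1: |-1| = 1 < 10
  z = 4: |4| = 4 < 10
Step 2: Count = 3

3


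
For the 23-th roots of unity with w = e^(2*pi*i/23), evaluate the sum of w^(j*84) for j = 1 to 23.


Step 1: The sum sum_{j=1}^{n} w^(k*j) equals n if n | k, else 0.
Step 2: Here n = 23, k = 84
Step 3: Does n divide k? 23 | 84 -> False
Step 4: Sum = 0

0


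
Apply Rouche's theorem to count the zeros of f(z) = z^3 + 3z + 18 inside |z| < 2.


Step 1: On |z| = 2 the three terms have sizes |z^3| = 2^3 = 8, |3z| = 3*2 = 6, |18| = 18
Step 2: The dominant term is g(z) = 18; let h(z) = z^3 + 3z so f = g + h
Step 3: On |z| = 2: |g| = 18 and |h| <= 8 + 6 = 14
Step 4: Since 18 > 14, |h| < |g| on |z| = 2, so by Rouche f has the same number of zeros as g inside |z| < 2
Step 5: g(z) = 18 is a nonzero constant with no zeros inside |z| < 2. Answer = 0

0


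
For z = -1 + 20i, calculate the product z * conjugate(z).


Step 1: conj(z) = -1 - 20i
Step 2: z * conj(z) = (-1)^2 + 20^2
Step 3: = 1 + 400 = 401

401


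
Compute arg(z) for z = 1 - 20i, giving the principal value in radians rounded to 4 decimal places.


Step 1: z = 1 - 20i
Step 2: arg(z) = atan2(-20, 1)
Step 3: arg(z) = -1.5208

-1.5208


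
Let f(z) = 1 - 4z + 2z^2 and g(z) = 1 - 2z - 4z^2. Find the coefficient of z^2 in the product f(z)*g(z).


Step 1: z^2 term in f*g comes from: (1)*(-4z^2) + (-4z)*(-2z) + (2z^2)*(1)
Step 2: = -4 + 8 + 2
Step 3: = 6

6


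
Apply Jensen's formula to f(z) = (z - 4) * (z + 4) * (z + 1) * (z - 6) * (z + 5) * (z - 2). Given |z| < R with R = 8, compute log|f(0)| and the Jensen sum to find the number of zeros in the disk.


Jensen's formula: (1/2pi)*integral log|f(Re^it)|dt = log|f(0)| + sum_{|a_k|<R} log(R/|a_k|)
Step 1: f(0) = (-4) * 4 * 1 * (-6) * 5 * (-2) = -960
Step 2: log|f(0)| = log|4| + log|-4| + log|-1| + log|6| + log|-5| + log|2| = 6.8669
Step 3: Zeros inside |z| < 8: 4, -4, -1, 6, -5, 2
Step 4: Jensen sum = log(8/4) + log(8/4) + log(8/1) + log(8/6) + log(8/5) + log(8/2) = 5.6097
Step 5: n(R) = number of terms in the Jensen sum = count of zeros inside |z| < 8 = 6

6


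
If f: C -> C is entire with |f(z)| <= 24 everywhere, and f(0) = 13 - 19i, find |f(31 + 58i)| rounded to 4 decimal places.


Step 1: By Liouville's theorem, a bounded entire function is constant.
Step 2: f(z) = f(0) = 13 - 19i for all z.
Step 3: |f(w)| = |13 - 19i| = sqrt(169 + 361)
Step 4: = 23.0217

23.0217


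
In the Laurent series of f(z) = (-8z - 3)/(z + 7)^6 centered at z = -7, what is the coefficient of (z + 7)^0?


Step 1: Write the numerator in powers of (z + 7): -8z - 3 = -8(z + 7) + (-8*(-7) - 3) = -8(z + 7) + 53
Step 2: Divide by (z + 7)^6: f(z) = 53(z + 7)^(-6) - 8(z + 7)^(-5)
Step 3: This finite sum is the Laurent series of f about z = -7.
Step 4: Only the powers -6 and -5 appear, so the coefficient of (z + 7)^0 = 0

0


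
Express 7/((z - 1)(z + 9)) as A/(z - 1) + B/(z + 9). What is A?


Step 1: Multiply both sides by (z - 1) and set z = 1
Step 2: A = 7 / (1 + 9)
Step 3: A = 7 / 10
Step 4: A = 7/10

7/10


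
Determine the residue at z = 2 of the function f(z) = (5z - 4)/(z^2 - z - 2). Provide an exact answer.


Step 1: Q(z) = z^2 - z - 2 = (z - 2)(z + 1)
Step 2: Q'(z) = 2z - 1
Step 3: Q'(2) = 3, P(2) = 6
Step 4: Res = P(2)/Q'(2) = 6/3 = 2

2


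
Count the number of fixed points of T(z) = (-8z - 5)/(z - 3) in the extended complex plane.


Step 1: Fixed points satisfy T(z) = z
Step 2: z^2 + 5z + 5 = 0
Step 3: Discriminant = 5^2 - 4*1*5 = 5
Step 4: Number of fixed points = 2

2


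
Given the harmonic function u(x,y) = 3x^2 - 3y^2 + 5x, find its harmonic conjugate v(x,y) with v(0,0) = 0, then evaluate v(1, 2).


Step 1: v_x = -u_y = 6y + 0
Step 2: v_y = u_x = 6x + 5
Step 3: v = 6xy + 5y + C
Step 4: v(0,0) = 0 => C = 0
Step 5: v(1, 2) = 22

22


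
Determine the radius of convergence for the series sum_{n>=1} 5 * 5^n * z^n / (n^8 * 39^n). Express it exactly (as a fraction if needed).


Step 1: General term a_n = 5 * 5^n / (n^8 * 39^n)
Step 2: By the root test, |a_n|^(1/n) = 5^(1/n) * 5 / (n^(8/n) * 39) -> 5/39 as n -> infinity (since 5^(1/n) -> 1 and n^(8/n) -> 1)
Step 3: R = 1/lim|a_n|^(1/n) = 39/5

39/5


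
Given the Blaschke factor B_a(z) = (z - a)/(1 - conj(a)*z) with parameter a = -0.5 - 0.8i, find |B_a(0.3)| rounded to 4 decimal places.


Step 1: Numerator z0 - a = 0.3 - (-0.5 - 0.8i) = 0.8 + 0.8i
Step 2: Denominator 1 - conj(a)*z0 = 1 - (-0.5 + 0.8i)*0.3 = 1.15 - 0.24i
Step 3: |z0 - a|^2 = 0.8^2 + 0.8^2 = 1.28; |1 - conj(a)*z0|^2 = 1.15^2 + (-0.24)^2 = 1.3801
Step 4: |B_a(0.3)| = sqrt(1.28 / 1.3801) = sqrt(0.927469)
Step 5: = 0.9631

0.9631


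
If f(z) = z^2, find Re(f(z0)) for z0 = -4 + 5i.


Step 1: z0 = -4 + 5i
Step 2: z0^2 = (-4)^2 - 5^2 - 40i
Step 3: real part = 16 - 25 = -9

-9


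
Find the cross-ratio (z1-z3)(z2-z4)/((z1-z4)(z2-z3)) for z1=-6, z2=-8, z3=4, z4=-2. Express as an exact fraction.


Step 1: (z1-z3)(z2-z4) = (-10) * (-6) = 60
Step 2: (z1-z4)(z2-z3) = (-4) * (-12) = 48
Step 3: Cross-ratio = 60/48 = 5/4

5/4


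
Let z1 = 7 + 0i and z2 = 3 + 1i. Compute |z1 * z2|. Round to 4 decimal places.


Step 1: |z1| = sqrt(7^2 + 0^2) = sqrt(49)
Step 2: |z2| = sqrt(3^2 + 1^2) = sqrt(10)
Step 3: |z1*z2| = |z1|*|z2| = sqrt(49) * sqrt(10) = sqrt(49 * 10) = sqrt(490)
Step 4: = 22.1359

22.1359


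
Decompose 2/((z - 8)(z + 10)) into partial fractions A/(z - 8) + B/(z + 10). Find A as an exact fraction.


Step 1: Multiply both sides by (z - 8) and set z = 8
Step 2: A = 2 / (8 + 10)
Step 3: A = 2 / 18
Step 4: A = 1/9

1/9


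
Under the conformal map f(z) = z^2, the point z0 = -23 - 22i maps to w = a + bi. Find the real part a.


Step 1: z0 = -23 - 22i
Step 2: z0^2 = (-23)^2 - (-22)^2 + 1012i
Step 3: real part = 529 - 484 = 45

45


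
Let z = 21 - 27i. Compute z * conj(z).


Step 1: conj(z) = 21 + 27i
Step 2: z * conj(z) = 21^2 + (-27)^2
Step 3: = 441 + 729 = 1170

1170


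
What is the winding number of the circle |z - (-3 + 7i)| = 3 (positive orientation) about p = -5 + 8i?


Step 1: Center c = (-3, 7), radius = 3
Step 2: |p - c|^2 = (-2)^2 + 1^2 = 5
Step 3: r^2 = 9
Step 4: |p-c| < r so winding number = 1

1


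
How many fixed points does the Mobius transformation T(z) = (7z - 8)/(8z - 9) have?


Step 1: Fixed points satisfy T(z) = z
Step 2: 8z^2 - 16z + 8 = 0
Step 3: Discriminant = (-16)^2 - 4*8*8 = 0
Step 4: Number of fixed points = 1

1


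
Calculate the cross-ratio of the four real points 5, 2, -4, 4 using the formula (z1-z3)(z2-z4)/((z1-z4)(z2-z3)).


Step 1: (z1-z3)(z2-z4) = 9 * (-2) = -18
Step 2: (z1-z4)(z2-z3) = 1 * 6 = 6
Step 3: Cross-ratio = -18/6 = -3

-3


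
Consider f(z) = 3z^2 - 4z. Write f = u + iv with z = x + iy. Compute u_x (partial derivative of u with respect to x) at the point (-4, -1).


Step 1: f(z) = 3(x+iy)^2 - 4(x+iy) + 0
Step 2: u = 3(x^2 - y^2) - 4x + 0
Step 3: u_x = 6x - 4
Step 4: At (-4, -1): u_x = -24 - 4 = -28

-28


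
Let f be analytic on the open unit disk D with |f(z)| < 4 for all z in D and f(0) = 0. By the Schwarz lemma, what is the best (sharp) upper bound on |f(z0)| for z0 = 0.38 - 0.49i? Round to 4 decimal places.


Step 1: g = f/4 maps D -> D with g(0) = 0, so by the Schwarz lemma |g(z)| <= |z|, i.e. |f(z)| <= 4|z|; this is sharp (f(z) = 4z).
Step 2: |z0|^2 = 0.38^2 + (-0.49)^2 = 0.3845
Step 3: |z0| = sqrt(0.3845) = 0.620081
Step 4: Best bound = 4 * |z0| = 4 * 0.620081 = 2.4803

2.4803


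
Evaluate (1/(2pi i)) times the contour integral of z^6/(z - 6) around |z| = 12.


Step 1: f(z) = z^6, a = 6 is inside |z| = 12
Step 2: By Cauchy integral formula: (1/(2pi*i)) * integral = f(a)
Step 3: f(6) = 6^6 = 46656

46656


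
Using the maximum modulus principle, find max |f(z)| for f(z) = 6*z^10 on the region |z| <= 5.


Step 1: On |z| = 5, |f(z)| = 6 * |z|^10 = 6 * 5^10
Step 2: By maximum modulus principle, maximum is on boundary.
Step 3: Maximum = 6 * 9765625 = 58593750

58593750


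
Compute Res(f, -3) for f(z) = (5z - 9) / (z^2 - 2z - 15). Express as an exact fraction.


Step 1: Q(z) = z^2 - 2z - 15 = (z + 3)(z - 5)
Step 2: Q'(z) = 2z - 2
Step 3: Q'(-3) = -8, P(-3) = -24
Step 4: Res = P(-3)/Q'(-3) = -24/(-8) = 3

3


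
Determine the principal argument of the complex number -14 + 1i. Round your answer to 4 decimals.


Step 1: z = -14 + 1i
Step 2: arg(z) = atan2(1, -14)
Step 3: arg(z) = 3.0703

3.0703


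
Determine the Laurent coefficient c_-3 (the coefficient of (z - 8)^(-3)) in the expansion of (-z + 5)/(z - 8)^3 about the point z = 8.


Step 1: Write the numerator in powers of (z - 8): -z + 5 = -(z - 8) + (-1*8 + 5) = -(z - 8) - 3
Step 2: Divide by (z - 8)^3: f(z) = -3(z - 8)^(-3) - (z - 8)^(-2)
Step 3: This finite sum is the Laurent series of f about z = 8.
Step 4: Coefficient of (z - 8)^(-3) = -1*8 + 5 = -3

-3


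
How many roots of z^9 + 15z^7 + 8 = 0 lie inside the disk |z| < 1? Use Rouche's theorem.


Step 1: On |z| = 1 the three terms have sizes |z^9| = 1^9 = 1, |15z^7| = 15*1^7 = 15, |8| = 8
Step 2: The dominant term is g(z) = 15z^7; let h(z) = z^9 + 8 so f = g + h
Step 3: On |z| = 1: |g| = 15 and |h| <= 1 + 8 = 9
Step 4: Since 15 > 9, |h| < |g| on |z| = 1, so by Rouche f has the same number of zeros as g inside |z| < 1
Step 5: g(z) = 15z^7 has 7 zeros (at the origin, multiplicity 7) inside |z| < 1. Answer = 7

7


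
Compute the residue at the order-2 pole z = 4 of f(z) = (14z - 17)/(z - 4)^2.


Step 1: Pole of order 2 at z = 4
Step 2: Res = lim d/dz [(z - 4)^2 * f(z)] as z -> 4
Step 3: (z - 4)^2 * f(z) = 14z - 17
Step 4: d/dz[14z - 17] = 14

14


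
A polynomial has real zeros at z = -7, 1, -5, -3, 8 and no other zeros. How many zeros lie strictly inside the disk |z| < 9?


Step 1: Check each root:
  z = -7: |-7| = 7 < 9
  z = 1: |1| = 1 < 9
  z = -5: |-5| = 5 < 9
  z = -3: |-3| = 3 < 9
  z = 8: |8| = 8 < 9
Step 2: Count = 5

5


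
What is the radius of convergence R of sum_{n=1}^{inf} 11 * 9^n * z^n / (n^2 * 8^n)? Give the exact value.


Step 1: General term a_n = 11 * 9^n / (n^2 * 8^n)
Step 2: By the root test, |a_n|^(1/n) = 11^(1/n) * 9 / (n^(2/n) * 8) -> 9/8 as n -> infinity (since 11^(1/n) -> 1 and n^(2/n) -> 1)
Step 3: R = 1/lim|a_n|^(1/n) = 8/9

8/9


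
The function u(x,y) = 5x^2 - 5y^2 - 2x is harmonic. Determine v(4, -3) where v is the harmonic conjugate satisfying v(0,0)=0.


Step 1: v_x = -u_y = 10y + 0
Step 2: v_y = u_x = 10x - 2
Step 3: v = 10xy - 2y + C
Step 4: v(0,0) = 0 => C = 0
Step 5: v(4, -3) = -114

-114


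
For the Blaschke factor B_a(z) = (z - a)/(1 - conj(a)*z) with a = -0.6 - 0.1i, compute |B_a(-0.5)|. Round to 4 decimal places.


Step 1: Numerator z0 - a = -0.5 - (-0.6 - 0.1i) = 0.1 + 0.1i
Step 2: Denominator 1 - conj(a)*z0 = 1 - (-0.6 + 0.1i)*(-0.5) = 0.7 + 0.05i
Step 3: |z0 - a|^2 = 0.1^2 + 0.1^2 = 0.02; |1 - conj(a)*z0|^2 = 0.7^2 + 0.05^2 = 0.4925
Step 4: |B_a(-0.5)| = sqrt(0.02 / 0.4925) = sqrt(0.040609)
Step 5: = 0.2015

0.2015


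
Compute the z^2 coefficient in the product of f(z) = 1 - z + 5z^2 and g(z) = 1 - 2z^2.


Step 1: z^2 term in f*g comes from: (1)*(-2z^2) + (-z)*(0) + (5z^2)*(1)
Step 2: = -2 + 0 + 5
Step 3: = 3

3


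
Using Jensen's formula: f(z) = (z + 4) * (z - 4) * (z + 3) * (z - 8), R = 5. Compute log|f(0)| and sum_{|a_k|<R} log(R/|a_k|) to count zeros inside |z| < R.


Jensen's formula: (1/2pi)*integral log|f(Re^it)|dt = log|f(0)| + sum_{|a_k|<R} log(R/|a_k|)
Step 1: f(0) = 4 * (-4) * 3 * (-8) = 384
Step 2: log|f(0)| = log|-4| + log|4| + log|-3| + log|8| = 5.9506
Step 3: Zeros inside |z| < 5: -4, 4, -3
Step 4: Jensen sum = log(5/4) + log(5/4) + log(5/3) = 0.9571
Step 5: n(R) = number of terms in the Jensen sum = count of zeros inside |z| < 5 = 3

3


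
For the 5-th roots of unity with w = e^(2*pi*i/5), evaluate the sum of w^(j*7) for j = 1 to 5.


Step 1: The sum sum_{j=1}^{n} w^(k*j) equals n if n | k, else 0.
Step 2: Here n = 5, k = 7
Step 3: Does n divide k? 5 | 7 -> False
Step 4: Sum = 0

0


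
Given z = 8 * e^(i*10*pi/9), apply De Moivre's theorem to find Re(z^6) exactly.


Step 1: By De Moivre's theorem, z^6 = 8^6 * e^(i*6*10*pi/9) = 262144 * (cos(20*pi/3) + i*sin(20*pi/3))
Step 2: |z|^6 = 8^6 = 262144
Step 3: Reduce the angle mod 2*pi: 20*pi/3 - 6*pi = 2*pi/3
Step 4: cos(2*pi/3) = -1/2
Step 5: Re(z^6) = 262144 * (-1/2) = -131072

-131072


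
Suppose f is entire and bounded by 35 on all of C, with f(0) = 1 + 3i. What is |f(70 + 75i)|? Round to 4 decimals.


Step 1: By Liouville's theorem, a bounded entire function is constant.
Step 2: f(z) = f(0) = 1 + 3i for all z.
Step 3: |f(w)| = |1 + 3i| = sqrt(1 + 9)
Step 4: = 3.1623

3.1623


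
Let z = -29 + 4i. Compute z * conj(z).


Step 1: conj(z) = -29 - 4i
Step 2: z * conj(z) = (-29)^2 + 4^2
Step 3: = 841 + 16 = 857

857


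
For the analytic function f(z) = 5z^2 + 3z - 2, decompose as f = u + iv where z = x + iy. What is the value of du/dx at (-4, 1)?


Step 1: f(z) = 5(x+iy)^2 + 3(x+iy) - 2
Step 2: u = 5(x^2 - y^2) + 3x - 2
Step 3: u_x = 10x + 3
Step 4: At (-4, 1): u_x = -40 + 3 = -37

-37


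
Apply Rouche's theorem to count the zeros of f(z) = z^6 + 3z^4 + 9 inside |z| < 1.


Step 1: On |z| = 1 the three terms have sizes |z^6| = 1^6 = 1, |3z^4| = 3*1^4 = 3, |9| = 9
Step 2: The dominant term is g(z) = 9; let h(z) = z^6 + 3z^4 so f = g + h
Step 3: On |z| = 1: |g| = 9 and |h| <= 1 + 3 = 4
Step 4: Since 9 > 4, |h| < |g| on |z| = 1, so by Rouche f has the same number of zeros as g inside |z| < 1
Step 5: g(z) = 9 is a nonzero constant with no zeros inside |z| < 1. Answer = 0

0


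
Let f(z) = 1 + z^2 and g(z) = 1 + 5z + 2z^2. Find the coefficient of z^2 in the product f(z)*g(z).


Step 1: z^2 term in f*g comes from: (1)*(2z^2) + (0)*(5z) + (z^2)*(1)
Step 2: = 2 + 0 + 1
Step 3: = 3

3


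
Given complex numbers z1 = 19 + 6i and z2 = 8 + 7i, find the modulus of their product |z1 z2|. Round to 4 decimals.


Step 1: |z1| = sqrt(19^2 + 6^2) = sqrt(397)
Step 2: |z2| = sqrt(8^2 + 7^2) = sqrt(113)
Step 3: |z1*z2| = |z1|*|z2| = sqrt(397) * sqrt(113) = sqrt(397 * 113) = sqrt(44861)
Step 4: = 211.8042

211.8042


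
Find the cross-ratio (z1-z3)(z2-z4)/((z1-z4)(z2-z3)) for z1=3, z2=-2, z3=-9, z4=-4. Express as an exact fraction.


Step 1: (z1-z3)(z2-z4) = 12 * 2 = 24
Step 2: (z1-z4)(z2-z3) = 7 * 7 = 49
Step 3: Cross-ratio = 24/49 = 24/49

24/49


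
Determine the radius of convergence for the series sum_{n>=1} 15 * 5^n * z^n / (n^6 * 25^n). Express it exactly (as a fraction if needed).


Step 1: General term a_n = 15 * 5^n / (n^6 * 25^n)
Step 2: By the root test, |a_n|^(1/n) = 15^(1/n) * 5 / (n^(6/n) * 25) -> 5/25 as n -> infinity (since 15^(1/n) -> 1 and n^(6/n) -> 1)
Step 3: R = 1/lim|a_n|^(1/n) = 25/5 = 5

5


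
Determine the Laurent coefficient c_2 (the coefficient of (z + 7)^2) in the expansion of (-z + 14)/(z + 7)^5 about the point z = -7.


Step 1: Write the numerator in powers of (z + 7): -z + 14 = -(z + 7) + (-1*(-7) + 14) = -(z + 7) + 21
Step 2: Divide by (z + 7)^5: f(z) = 21(z + 7)^(-5) - (z + 7)^(-4)
Step 3: This finite sum is the Laurent series of f about z = -7.
Step 4: Only the powers -5 and -4 appear, so the coefficient of (z + 7)^2 = 0

0


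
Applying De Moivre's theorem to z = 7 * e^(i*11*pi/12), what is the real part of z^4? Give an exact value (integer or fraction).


Step 1: By De Moivre's theorem, z^4 = 7^4 * e^(i*4*11*pi/12) = 2401 * (cos(11*pi/3) + i*sin(11*pi/3))
Step 2: |z|^4 = 7^4 = 2401
Step 3: Reduce the angle mod 2*pi: 11*pi/3 - 2*pi = 5*pi/3
Step 4: cos(5*pi/3) = 1/2
Step 5: Re(z^4) = 2401 * 1/2 = 2401/2

2401/2


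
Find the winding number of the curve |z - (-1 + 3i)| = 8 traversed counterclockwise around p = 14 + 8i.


Step 1: Center c = (-1, 3), radius = 8
Step 2: |p - c|^2 = 15^2 + 5^2 = 250
Step 3: r^2 = 64
Step 4: |p-c| > r so winding number = 0

0


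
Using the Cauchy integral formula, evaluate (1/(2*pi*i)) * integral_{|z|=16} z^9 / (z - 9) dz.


Step 1: f(z) = z^9, a = 9 is inside |z| = 16
Step 2: By Cauchy integral formula: (1/(2pi*i)) * integral = f(a)
Step 3: f(9) = 9^9 = 387420489

387420489


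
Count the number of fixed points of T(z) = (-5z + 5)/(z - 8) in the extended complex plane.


Step 1: Fixed points satisfy T(z) = z
Step 2: z^2 - 3z - 5 = 0
Step 3: Discriminant = (-3)^2 - 4*1*(-5) = 29
Step 4: Number of fixed points = 2

2


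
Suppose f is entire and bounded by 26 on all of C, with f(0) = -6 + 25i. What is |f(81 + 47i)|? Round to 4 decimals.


Step 1: By Liouville's theorem, a bounded entire function is constant.
Step 2: f(z) = f(0) = -6 + 25i for all z.
Step 3: |f(w)| = |-6 + 25i| = sqrt(36 + 625)
Step 4: = 25.7099

25.7099


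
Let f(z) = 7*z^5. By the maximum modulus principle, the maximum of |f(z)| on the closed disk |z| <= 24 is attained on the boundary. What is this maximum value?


Step 1: On |z| = 24, |f(z)| = 7 * |z|^5 = 7 * 24^5
Step 2: By maximum modulus principle, maximum is on boundary.
Step 3: Maximum = 7 * 7962624 = 55738368

55738368


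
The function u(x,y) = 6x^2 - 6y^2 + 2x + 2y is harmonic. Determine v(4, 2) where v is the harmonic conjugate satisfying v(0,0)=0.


Step 1: v_x = -u_y = 12y - 2
Step 2: v_y = u_x = 12x + 2
Step 3: v = 12xy - 2x + 2y + C
Step 4: v(0,0) = 0 => C = 0
Step 5: v(4, 2) = 92

92


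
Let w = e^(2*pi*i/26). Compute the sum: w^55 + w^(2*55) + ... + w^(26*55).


Step 1: The sum sum_{j=1}^{n} w^(k*j) equals n if n | k, else 0.
Step 2: Here n = 26, k = 55
Step 3: Does n divide k? 26 | 55 -> False
Step 4: Sum = 0

0


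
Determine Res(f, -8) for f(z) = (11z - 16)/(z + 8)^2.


Step 1: Pole of order 2 at z = -8
Step 2: Res = lim d/dz [(z + 8)^2 * f(z)] as z -> -8
Step 3: (z + 8)^2 * f(z) = 11z - 16
Step 4: d/dz[11z - 16] = 11

11


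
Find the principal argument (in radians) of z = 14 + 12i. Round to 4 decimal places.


Step 1: z = 14 + 12i
Step 2: arg(z) = atan2(12, 14)
Step 3: arg(z) = 0.7086

0.7086


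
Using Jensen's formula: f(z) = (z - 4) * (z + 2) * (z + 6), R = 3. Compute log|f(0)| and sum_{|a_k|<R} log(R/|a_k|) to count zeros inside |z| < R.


Jensen's formula: (1/2pi)*integral log|f(Re^it)|dt = log|f(0)| + sum_{|a_k|<R} log(R/|a_k|)
Step 1: f(0) = (-4) * 2 * 6 = -48
Step 2: log|f(0)| = log|4| + log|-2| + log|-6| = 3.8712
Step 3: Zeros inside |z| < 3: -2
Step 4: Jensen sum = log(3/2) = 0.4055
Step 5: n(R) = number of terms in the Jensen sum = count of zeros inside |z| < 3 = 1

1


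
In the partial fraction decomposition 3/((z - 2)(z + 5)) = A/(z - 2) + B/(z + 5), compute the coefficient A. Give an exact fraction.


Step 1: Multiply both sides by (z - 2) and set z = 2
Step 2: A = 3 / (2 + 5)
Step 3: A = 3 / 7
Step 4: A = 3/7

3/7


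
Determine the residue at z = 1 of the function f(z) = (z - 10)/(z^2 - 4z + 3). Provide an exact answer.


Step 1: Q(z) = z^2 - 4z + 3 = (z - 1)(z - 3)
Step 2: Q'(z) = 2z - 4
Step 3: Q'(1) = -2, P(1) = -9
Step 4: Res = P(1)/Q'(1) = -9/(-2) = 9/2

9/2


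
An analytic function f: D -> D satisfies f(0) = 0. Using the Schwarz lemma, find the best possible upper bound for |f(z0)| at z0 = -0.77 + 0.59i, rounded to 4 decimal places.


Step 1: Schwarz lemma: if f: D -> D is analytic with f(0) = 0, then |f(z)| <= |z| for all z in D, and this is sharp (f(z) = z).
Step 2: |z0|^2 = (-0.77)^2 + 0.59^2 = 0.941
Step 3: |z0| = sqrt(0.941) = 0.970052
Step 4: Best bound = |z0| = 0.9701

0.9701


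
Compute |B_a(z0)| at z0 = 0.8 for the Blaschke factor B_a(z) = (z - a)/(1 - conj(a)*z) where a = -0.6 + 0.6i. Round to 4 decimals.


Step 1: Numerator z0 - a = 0.8 - (-0.6 + 0.6i) = 1.4 - 0.6i
Step 2: Denominator 1 - conj(a)*z0 = 1 - (-0.6 - 0.6i)*0.8 = 1.48 + 0.48i
Step 3: |z0 - a|^2 = 1.4^2 + (-0.6)^2 = 2.32; |1 - conj(a)*z0|^2 = 1.48^2 + 0.48^2 = 2.4208
Step 4: |B_a(0.8)| = sqrt(2.32 / 2.4208) = sqrt(0.958361)
Step 5: = 0.979

0.979


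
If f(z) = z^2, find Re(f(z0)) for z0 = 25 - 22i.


Step 1: z0 = 25 - 22i
Step 2: z0^2 = 25^2 - (-22)^2 - 1100i
Step 3: real part = 625 - 484 = 141

141


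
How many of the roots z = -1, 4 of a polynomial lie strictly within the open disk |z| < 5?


Step 1: Check each root:
  z = -1: |-1| = 1 < 5
  z = 4: |4| = 4 < 5
Step 2: Count = 2

2


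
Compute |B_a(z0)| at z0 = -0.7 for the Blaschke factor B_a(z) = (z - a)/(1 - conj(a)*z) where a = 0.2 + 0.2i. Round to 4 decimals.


Step 1: Numerator z0 - a = -0.7 - (0.2 + 0.2i) = -0.9 - 0.2i
Step 2: Denominator 1 - conj(a)*z0 = 1 - (0.2 - 0.2i)*(-0.7) = 1.14 - 0.14i
Step 3: |z0 - a|^2 = (-0.9)^2 + (-0.2)^2 = 0.85; |1 - conj(a)*z0|^2 = 1.14^2 + (-0.14)^2 = 1.3192
Step 4: |B_a(-0.7)| = sqrt(0.85 / 1.3192) = sqrt(0.64433)
Step 5: = 0.8027

0.8027


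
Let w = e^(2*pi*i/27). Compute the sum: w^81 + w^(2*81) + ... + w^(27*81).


Step 1: The sum sum_{j=1}^{n} w^(k*j) equals n if n | k, else 0.
Step 2: Here n = 27, k = 81
Step 3: Does n divide k? 27 | 81 -> True
Step 4: Sum = 27

27


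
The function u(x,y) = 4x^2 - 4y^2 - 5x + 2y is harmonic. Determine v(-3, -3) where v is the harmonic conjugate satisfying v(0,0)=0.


Step 1: v_x = -u_y = 8y - 2
Step 2: v_y = u_x = 8x - 5
Step 3: v = 8xy - 2x - 5y + C
Step 4: v(0,0) = 0 => C = 0
Step 5: v(-3, -3) = 93

93


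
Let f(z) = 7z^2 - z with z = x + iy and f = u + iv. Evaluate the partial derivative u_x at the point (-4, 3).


Step 1: f(z) = 7(x+iy)^2 - (x+iy) + 0
Step 2: u = 7(x^2 - y^2) - x + 0
Step 3: u_x = 14x - 1
Step 4: At (-4, 3): u_x = -56 - 1 = -57

-57


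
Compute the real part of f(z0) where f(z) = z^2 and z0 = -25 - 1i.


Step 1: z0 = -25 - 1i
Step 2: z0^2 = (-25)^2 - (-1)^2 + 50i
Step 3: real part = 625 - 1 = 624

624


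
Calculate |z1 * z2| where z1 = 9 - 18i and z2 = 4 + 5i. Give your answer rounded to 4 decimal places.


Step 1: |z1| = sqrt(9^2 + (-18)^2) = sqrt(405)
Step 2: |z2| = sqrt(4^2 + 5^2) = sqrt(41)
Step 3: |z1*z2| = |z1|*|z2| = sqrt(405) * sqrt(41) = sqrt(405 * 41) = sqrt(16605)
Step 4: = 128.8604

128.8604


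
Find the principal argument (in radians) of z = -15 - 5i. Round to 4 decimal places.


Step 1: z = -15 - 5i
Step 2: arg(z) = atan2(-5, -15)
Step 3: arg(z) = -2.8198

-2.8198


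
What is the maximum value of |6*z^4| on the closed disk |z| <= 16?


Step 1: On |z| = 16, |f(z)| = 6 * |z|^4 = 6 * 16^4
Step 2: By maximum modulus principle, maximum is on boundary.
Step 3: Maximum = 6 * 65536 = 393216

393216


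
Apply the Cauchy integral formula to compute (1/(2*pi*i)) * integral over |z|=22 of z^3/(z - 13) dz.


Step 1: f(z) = z^3, a = 13 is inside |z| = 22
Step 2: By Cauchy integral formula: (1/(2pi*i)) * integral = f(a)
Step 3: f(13) = 13^3 = 2197

2197


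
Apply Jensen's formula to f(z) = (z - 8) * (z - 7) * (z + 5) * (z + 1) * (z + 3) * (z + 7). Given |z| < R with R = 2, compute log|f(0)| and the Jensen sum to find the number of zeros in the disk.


Jensen's formula: (1/2pi)*integral log|f(Re^it)|dt = log|f(0)| + sum_{|a_k|<R} log(R/|a_k|)
Step 1: f(0) = (-8) * (-7) * 5 * 1 * 3 * 7 = 5880
Step 2: log|f(0)| = log|8| + log|7| + log|-5| + log|-1| + log|-3| + log|-7| = 8.6793
Step 3: Zeros inside |z| < 2: -1
Step 4: Jensen sum = log(2/1) = 0.6931
Step 5: n(R) = number of terms in the Jensen sum = count of zeros inside |z| < 2 = 1

1


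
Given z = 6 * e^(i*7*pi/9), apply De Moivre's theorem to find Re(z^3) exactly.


Step 1: By De Moivre's theorem, z^3 = 6^3 * e^(i*3*7*pi/9) = 216 * (cos(7*pi/3) + i*sin(7*pi/3))
Step 2: |z|^3 = 6^3 = 216
Step 3: Reduce the angle mod 2*pi: 7*pi/3 - 2*pi = pi/3
Step 4: cos(pi/3) = 1/2
Step 5: Re(z^3) = 216 * 1/2 = 108

108


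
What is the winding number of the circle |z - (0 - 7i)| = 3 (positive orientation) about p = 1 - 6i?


Step 1: Center c = (0, -7), radius = 3
Step 2: |p - c|^2 = 1^2 + 1^2 = 2
Step 3: r^2 = 9
Step 4: |p-c| < r so winding number = 1

1


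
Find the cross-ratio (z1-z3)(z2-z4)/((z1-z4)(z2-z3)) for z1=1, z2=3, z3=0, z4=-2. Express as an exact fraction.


Step 1: (z1-z3)(z2-z4) = 1 * 5 = 5
Step 2: (z1-z4)(z2-z3) = 3 * 3 = 9
Step 3: Cross-ratio = 5/9 = 5/9

5/9


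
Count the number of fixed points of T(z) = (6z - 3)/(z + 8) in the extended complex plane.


Step 1: Fixed points satisfy T(z) = z
Step 2: z^2 + 2z + 3 = 0
Step 3: Discriminant = 2^2 - 4*1*3 = -8
Step 4: Number of fixed points = 2

2


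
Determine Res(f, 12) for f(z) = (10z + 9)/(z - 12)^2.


Step 1: Pole of order 2 at z = 12
Step 2: Res = lim d/dz [(z - 12)^2 * f(z)] as z -> 12
Step 3: (z - 12)^2 * f(z) = 10z + 9
Step 4: d/dz[10z + 9] = 10

10


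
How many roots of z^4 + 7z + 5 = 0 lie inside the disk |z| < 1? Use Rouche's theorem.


Step 1: On |z| = 1 the three terms have sizes |z^4| = 1^4 = 1, |7z| = 7*1 = 7, |5| = 5
Step 2: The dominant term is g(z) = 7z; let h(z) = z^4 + 5 so f = g + h
Step 3: On |z| = 1: |g| = 7 and |h| <= 1 + 5 = 6
Step 4: Since 7 > 6, |h| < |g| on |z| = 1, so by Rouche f has the same number of zeros as g inside |z| < 1
Step 5: g(z) = 7z has 1 zero (at the origin, multiplicity 1) inside |z| < 1. Answer = 1

1


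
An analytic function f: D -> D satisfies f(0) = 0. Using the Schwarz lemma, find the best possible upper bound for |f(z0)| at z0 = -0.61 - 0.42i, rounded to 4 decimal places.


Step 1: Schwarz lemma: if f: D -> D is analytic with f(0) = 0, then |f(z)| <= |z| for all z in D, and this is sharp (f(z) = z).
Step 2: |z0|^2 = (-0.61)^2 + (-0.42)^2 = 0.5485
Step 3: |z0| = sqrt(0.5485) = 0.740608
Step 4: Best bound = |z0| = 0.7406

0.7406


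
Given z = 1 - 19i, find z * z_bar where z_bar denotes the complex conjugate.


Step 1: conj(z) = 1 + 19i
Step 2: z * conj(z) = 1^2 + (-19)^2
Step 3: = 1 + 361 = 362

362


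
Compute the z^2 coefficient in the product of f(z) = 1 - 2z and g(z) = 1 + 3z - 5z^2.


Step 1: z^2 term in f*g comes from: (1)*(-5z^2) + (-2z)*(3z) + (0)*(1)
Step 2: = -5 - 6 + 0
Step 3: = -11

-11


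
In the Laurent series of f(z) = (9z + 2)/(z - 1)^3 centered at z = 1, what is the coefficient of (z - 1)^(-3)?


Step 1: Write the numerator in powers of (z - 1): 9z + 2 = 9(z - 1) + (9*1 + 2) = 9(z - 1) + 11
Step 2: Divide by (z - 1)^3: f(z) = 11(z - 1)^(-3) + 9(z - 1)^(-2)
Step 3: This finite sum is the Laurent series of f about z = 1.
Step 4: Coefficient of (z - 1)^(-3) = 9*1 + 2 = 11

11


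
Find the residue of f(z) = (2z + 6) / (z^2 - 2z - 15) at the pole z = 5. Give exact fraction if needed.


Step 1: Q(z) = z^2 - 2z - 15 = (z - 5)(z + 3)
Step 2: Q'(z) = 2z - 2
Step 3: Q'(5) = 8, P(5) = 16
Step 4: Res = P(5)/Q'(5) = 16/8 = 2

2
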